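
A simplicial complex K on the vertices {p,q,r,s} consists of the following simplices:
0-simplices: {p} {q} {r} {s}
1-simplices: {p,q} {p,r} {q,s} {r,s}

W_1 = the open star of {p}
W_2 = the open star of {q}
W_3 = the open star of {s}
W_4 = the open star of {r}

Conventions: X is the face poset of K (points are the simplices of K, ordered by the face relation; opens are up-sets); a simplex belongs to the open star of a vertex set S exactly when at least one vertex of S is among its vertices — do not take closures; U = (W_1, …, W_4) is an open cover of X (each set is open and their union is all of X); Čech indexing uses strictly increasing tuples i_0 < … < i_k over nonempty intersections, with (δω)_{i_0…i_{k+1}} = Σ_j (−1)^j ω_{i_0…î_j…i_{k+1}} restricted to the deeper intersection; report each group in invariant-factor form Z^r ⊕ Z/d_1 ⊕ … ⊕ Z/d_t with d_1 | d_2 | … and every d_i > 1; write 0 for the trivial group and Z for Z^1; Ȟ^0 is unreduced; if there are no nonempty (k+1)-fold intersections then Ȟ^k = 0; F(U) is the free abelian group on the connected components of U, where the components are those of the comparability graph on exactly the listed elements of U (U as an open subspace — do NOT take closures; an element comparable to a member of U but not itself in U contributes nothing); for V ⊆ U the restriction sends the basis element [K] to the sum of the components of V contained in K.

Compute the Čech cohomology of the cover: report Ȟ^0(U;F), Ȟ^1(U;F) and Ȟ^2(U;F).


Ȟ^0 ≅ Z; Ȟ^1 ≅ Z; Ȟ^2 ≅ 0

cover nerve:
  W1={{p},{p,q},{p,r}} W2={{q},{p,q},{q,s}} W3={{s},{q,s},{r,s}} W4={{r},{p,r},{r,s}}
  W12={{p,q}} W14={{p,r}} W23={{q,s}} W34={{r,s}}
components per intersection:
  W1: {{p},{p,q},{p,r}}
  W2: {{q},{p,q},{q,s}}
  W3: {{s},{q,s},{r,s}}
  W4: {{r},{p,r},{r,s}}
  W12: {{p,q}}
  W14: {{p,r}}
  W23: {{q,s}}
  W34: {{r,s}}
C dims 4,4; δ0: rk 3, SNF 1^3
Ȟ^0: (4−3)−0=1 ⇒ Z
Ȟ^1: (4−0)−3=1 ⇒ Z
Ȟ^2: (0−0)−0=0 ⇒ 0


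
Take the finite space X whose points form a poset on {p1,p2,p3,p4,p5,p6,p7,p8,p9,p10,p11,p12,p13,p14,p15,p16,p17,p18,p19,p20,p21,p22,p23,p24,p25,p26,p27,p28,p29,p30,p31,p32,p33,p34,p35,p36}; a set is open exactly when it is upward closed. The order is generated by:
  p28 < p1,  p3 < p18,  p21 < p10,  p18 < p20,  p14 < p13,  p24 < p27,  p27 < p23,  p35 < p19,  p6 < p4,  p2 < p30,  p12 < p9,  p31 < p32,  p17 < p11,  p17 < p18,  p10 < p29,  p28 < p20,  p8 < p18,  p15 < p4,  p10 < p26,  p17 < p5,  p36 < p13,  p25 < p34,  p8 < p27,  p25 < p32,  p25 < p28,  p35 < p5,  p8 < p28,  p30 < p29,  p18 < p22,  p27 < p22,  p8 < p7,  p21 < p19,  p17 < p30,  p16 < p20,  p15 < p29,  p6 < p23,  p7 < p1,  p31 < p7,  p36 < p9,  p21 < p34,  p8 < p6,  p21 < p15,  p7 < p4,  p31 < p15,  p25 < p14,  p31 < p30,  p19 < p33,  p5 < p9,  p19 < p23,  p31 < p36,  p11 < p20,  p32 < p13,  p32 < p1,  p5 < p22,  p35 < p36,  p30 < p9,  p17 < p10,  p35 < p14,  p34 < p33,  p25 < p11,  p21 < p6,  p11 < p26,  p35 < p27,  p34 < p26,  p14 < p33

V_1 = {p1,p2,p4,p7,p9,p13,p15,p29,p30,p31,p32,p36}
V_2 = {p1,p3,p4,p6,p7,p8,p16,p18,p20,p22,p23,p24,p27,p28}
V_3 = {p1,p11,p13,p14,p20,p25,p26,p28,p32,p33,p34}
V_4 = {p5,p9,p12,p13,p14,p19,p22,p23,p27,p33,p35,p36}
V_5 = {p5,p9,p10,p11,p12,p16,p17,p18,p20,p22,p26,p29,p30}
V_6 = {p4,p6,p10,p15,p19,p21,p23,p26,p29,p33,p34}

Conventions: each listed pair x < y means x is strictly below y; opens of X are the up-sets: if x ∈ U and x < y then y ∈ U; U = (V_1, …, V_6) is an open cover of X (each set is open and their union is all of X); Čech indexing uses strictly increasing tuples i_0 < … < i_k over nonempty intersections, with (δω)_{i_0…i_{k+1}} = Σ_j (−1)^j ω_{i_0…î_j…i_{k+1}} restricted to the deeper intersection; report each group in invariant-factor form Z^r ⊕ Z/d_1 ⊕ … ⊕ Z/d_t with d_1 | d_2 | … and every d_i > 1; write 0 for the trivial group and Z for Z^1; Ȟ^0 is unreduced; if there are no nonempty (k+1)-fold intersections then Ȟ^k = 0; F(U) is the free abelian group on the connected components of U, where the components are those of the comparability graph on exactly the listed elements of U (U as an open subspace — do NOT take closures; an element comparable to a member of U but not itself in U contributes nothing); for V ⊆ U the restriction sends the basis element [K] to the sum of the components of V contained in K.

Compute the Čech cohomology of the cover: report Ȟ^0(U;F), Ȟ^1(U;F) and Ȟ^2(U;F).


cover nerve:
  V12={p1,p4,p7} V13={p1,p13,p32} V14={p9,p13,p36} V15={p9,p29,p30} V16={p4,p15,p29} V23={p1,p20,p28} V24={p22,p23,p27} V25={p16,p18,p20,p22} V26={p4,p6,p23} V34={p13,p14,p33} V35={p11,p20,p26} V36={p26,p33,p34} V45={p5,p9,p12,p22} V46={p19,p23,p33} V56={p10,p26,p29}
  V123={p1} V126={p4} V134={p13} V145={p9} V156={p29} V235={p20} V245={p22} V246={p23} V346={p33} V356={p26}
components per intersection:
  V1: {p1,p2,p4,p7,p9,p13,p15,p29,p30,p31,p32,p36}
  V2: {p1,p3,p4,p6,p7,p8,p16,p18,p20,p22,p23,p24,p27,p28}
  V3: {p1,p11,p13,p14,p20,p25,p26,p28,p32,p33,p34}
  V4: {p5,p9,p12,p13,p14,p19,p22,p23,p27,p33,p35,p36}
  V5: {p5,p9,p10,p11,p12,p16,p17,p18,p20,p22,p26,p29,p30}
  V6: {p4,p6,p10,p15,p19,p21,p23,p26,p29,p33,p34}
  V12: {p1,p4,p7}
  V13: {p1,p13,p32}
  V14: {p9,p13,p36}
  V15: {p9,p29,p30}
  V16: {p4,p15,p29}
  V23: {p1,p20,p28}
  V24: {p22,p23,p27}
  V25: {p16,p18,p20,p22}
  V26: {p4,p6,p23}
  V34: {p13,p14,p33}
  V35: {p11,p20,p26}
  V36: {p26,p33,p34}
  V45: {p5,p9,p12,p22}
  V46: {p19,p23,p33}
  V56: {p10,p26,p29}
  V123: {p1}
  V126: {p4}
  V134: {p13}
  V145: {p9}
  V156: {p29}
  V235: {p20}
  V245: {p22}
  V246: {p23}
  V346: {p33}
  V356: {p26}
C dims 6,15,10; δ0: rk 5, SNF 1^5; δ1: rk 10, SNF 1^9·2
Ȟ^0: (6−5)−0=1 ⇒ Z
Ȟ^1: (15−10)−5=0 ⇒ 0
Ȟ^2: (10−0)−10=0 plus torsion [2] ⇒ Z/2

Ȟ^0(U;F) ≅ Z, Ȟ^1(U;F) ≅ 0, Ȟ^2(U;F) ≅ Z/2


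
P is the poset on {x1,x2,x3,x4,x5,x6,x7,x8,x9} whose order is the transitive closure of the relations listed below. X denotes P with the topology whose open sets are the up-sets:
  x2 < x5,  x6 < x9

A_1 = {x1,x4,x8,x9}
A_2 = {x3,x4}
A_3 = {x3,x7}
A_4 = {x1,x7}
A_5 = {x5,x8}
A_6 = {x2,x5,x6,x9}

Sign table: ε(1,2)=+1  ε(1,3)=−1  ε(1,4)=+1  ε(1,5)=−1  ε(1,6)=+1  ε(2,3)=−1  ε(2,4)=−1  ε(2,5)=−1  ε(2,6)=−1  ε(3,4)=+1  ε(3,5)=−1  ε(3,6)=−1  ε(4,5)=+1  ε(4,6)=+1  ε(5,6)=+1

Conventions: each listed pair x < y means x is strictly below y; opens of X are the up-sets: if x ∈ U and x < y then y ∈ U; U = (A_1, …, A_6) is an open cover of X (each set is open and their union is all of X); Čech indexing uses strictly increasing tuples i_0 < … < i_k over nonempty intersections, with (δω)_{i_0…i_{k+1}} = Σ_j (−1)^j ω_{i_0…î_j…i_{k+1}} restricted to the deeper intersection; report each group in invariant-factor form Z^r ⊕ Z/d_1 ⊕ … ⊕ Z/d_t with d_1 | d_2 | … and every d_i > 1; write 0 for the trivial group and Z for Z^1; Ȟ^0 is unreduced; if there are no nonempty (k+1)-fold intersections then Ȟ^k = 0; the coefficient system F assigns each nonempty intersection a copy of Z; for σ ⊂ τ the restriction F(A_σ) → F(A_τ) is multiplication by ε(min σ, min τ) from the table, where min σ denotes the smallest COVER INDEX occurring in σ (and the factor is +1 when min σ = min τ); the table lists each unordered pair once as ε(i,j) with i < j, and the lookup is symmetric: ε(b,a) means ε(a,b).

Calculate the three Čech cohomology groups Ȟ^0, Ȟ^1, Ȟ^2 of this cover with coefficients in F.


nonempty overlaps:
  A12={x4} A14={x1} A15={x8} A16={x9} A23={x3} A34={x7} A56={x5}
C dims 6,7; δ0: rk 6, SNF 1^5·2
degree 0: 6−6−0 = 0 → Ȟ^0 ≅ 0
degree 1: 7−0−6 = 1 plus torsion [2] → Ȟ^1 ≅ Z ⊕ Z/2
degree 2: 0−0−0 = 0 → Ȟ^2 ≅ 0

Ȟ^0 ≅ 0, Ȟ^1 ≅ Z ⊕ Z/2 and Ȟ^2 ≅ 0


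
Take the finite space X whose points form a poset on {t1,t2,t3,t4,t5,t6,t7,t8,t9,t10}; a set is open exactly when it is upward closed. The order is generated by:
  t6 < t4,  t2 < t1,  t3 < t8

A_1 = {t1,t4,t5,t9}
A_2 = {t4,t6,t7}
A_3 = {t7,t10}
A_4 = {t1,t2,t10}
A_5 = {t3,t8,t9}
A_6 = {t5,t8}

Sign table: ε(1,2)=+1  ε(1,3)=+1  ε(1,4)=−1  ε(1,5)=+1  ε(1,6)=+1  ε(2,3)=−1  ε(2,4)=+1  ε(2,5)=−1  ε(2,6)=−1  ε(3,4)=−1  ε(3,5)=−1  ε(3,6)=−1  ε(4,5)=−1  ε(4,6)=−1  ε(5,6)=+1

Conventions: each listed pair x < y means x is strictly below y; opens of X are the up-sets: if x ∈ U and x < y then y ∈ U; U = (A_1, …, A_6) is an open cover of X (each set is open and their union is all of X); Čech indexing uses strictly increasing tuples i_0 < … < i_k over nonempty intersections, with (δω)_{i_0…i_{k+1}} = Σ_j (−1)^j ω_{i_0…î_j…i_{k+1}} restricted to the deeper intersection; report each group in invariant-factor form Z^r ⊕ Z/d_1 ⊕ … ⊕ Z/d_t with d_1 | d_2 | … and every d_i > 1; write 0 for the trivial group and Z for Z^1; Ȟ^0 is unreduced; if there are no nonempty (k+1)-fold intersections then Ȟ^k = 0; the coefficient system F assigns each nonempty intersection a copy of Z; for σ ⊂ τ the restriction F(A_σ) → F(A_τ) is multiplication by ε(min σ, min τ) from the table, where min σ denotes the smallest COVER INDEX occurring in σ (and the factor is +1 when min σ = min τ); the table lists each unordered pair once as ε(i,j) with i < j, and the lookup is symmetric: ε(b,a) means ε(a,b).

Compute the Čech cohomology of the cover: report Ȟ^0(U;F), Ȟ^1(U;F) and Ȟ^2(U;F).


Ȟ^0(U;F) ≅ 0, Ȟ^1(U;F) ≅ Z ⊕ Z/2, Ȟ^2(U;F) ≅ 0

nonempty intersections:
  A12={t4} A14={t1} A15={t9} A16={t5} A23={t7} A34={t10} A56={t8}
C dims 6,7; δ0: rk 6, SNF 1^5·2
Ȟ^0: (6−6)−0=0 ⇒ 0
Ȟ^1: (7−0)−6=1 plus torsion [2] ⇒ Z ⊕ Z/2
Ȟ^2: (0−0)−0=0 ⇒ 0


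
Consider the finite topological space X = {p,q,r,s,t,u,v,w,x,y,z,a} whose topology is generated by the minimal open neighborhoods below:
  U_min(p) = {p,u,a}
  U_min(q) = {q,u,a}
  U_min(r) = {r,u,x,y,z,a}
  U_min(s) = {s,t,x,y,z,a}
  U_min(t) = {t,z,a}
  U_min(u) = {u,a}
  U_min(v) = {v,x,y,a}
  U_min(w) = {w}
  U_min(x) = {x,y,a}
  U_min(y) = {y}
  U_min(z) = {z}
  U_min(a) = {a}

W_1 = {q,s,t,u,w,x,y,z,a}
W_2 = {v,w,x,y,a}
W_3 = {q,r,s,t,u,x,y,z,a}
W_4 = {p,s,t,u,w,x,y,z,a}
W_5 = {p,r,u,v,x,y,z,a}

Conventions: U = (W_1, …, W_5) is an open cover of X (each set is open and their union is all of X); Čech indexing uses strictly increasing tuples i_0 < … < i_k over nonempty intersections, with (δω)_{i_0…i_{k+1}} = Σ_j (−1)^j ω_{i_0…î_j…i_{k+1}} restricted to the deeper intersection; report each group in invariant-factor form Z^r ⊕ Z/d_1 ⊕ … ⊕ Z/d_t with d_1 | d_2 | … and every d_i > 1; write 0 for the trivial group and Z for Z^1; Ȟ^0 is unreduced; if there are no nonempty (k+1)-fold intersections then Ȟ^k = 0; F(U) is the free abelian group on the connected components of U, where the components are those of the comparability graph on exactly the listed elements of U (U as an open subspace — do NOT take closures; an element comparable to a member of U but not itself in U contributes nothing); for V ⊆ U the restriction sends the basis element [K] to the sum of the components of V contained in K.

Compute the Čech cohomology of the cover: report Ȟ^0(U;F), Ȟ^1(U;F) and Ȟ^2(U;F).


Ȟ^0(U;F) ≅ Z^2,  Ȟ^1(U;F) ≅ 0,  Ȟ^2(U;F) ≅ 0

nerve of the cover:
  W12={w,x,y,a} W13={q,s,t,u,x,y,z,a} W14={s,t,u,w,x,y,z,a} W15={u,x,y,z,a} W23={x,y,a} W24={w,x,y,a} W25={v,x,y,a} W34={s,t,u,x,y,z,a} W35={r,u,x,y,z,a} W45={p,u,x,y,z,a}
  W123={x,y,a} W124={w,x,y,a} W125={x,y,a} W134={s,t,u,x,y,z,a} W135={u,x,y,z,a} W145={u,x,y,z,a} W234={x,y,a} W235={x,y,a} W245={x,y,a} W345={u,x,y,z,a}
  W1234={x,y,a} W1235={x,y,a} W1245={x,y,a} W1345={u,x,y,z,a} W2345={x,y,a}
  W12345={x,y,a}
components per intersection:
  W1: {q,s,t,u,x,y,z,a} {w}
  W2: {v,x,y,a} {w}
  W3: {q,r,s,t,u,x,y,z,a}
  W4: {p,s,t,u,x,y,z,a} {w}
  W5: {p,r,u,v,x,y,z,a}
  W12: {w} {x,y,a}
  W13: {q,s,t,u,x,y,z,a}
  W14: {s,t,u,x,y,z,a} {w}
  W15: {u,x,y,a} {z}
  W23: {x,y,a}
  W24: {w} {x,y,a}
  W25: {v,x,y,a}
  W34: {s,t,u,x,y,z,a}
  W35: {r,u,x,y,z,a}
  W45: {p,u,x,y,a} {z}
  W123: {x,y,a}
  W124: {w} {x,y,a}
  W125: {x,y,a}
  W134: {s,t,u,x,y,z,a}
  W135: {u,x,y,a} {z}
  W145: {u,x,y,a} {z}
  W234: {x,y,a}
  W235: {x,y,a}
  W245: {x,y,a}
  W345: {u,x,y,a} {z}
  W1234: {x,y,a}
  W1235: {x,y,a}
  W1245: {x,y,a}
  W1345: {u,x,y,a} {z}
  W2345: {x,y,a}
  W12345: {x,y,a}
C dims 8,15,14,6; δ0: rk 6, SNF 1^6; δ1: rk 9, SNF 1^9; δ2: rk 5, SNF 1^5
Ȟ^0 = (8 − 6) − 0 = 2, so Ȟ^0 ≅ Z^2
Ȟ^1 = (15 − 9) − 6 = 0, so Ȟ^1 ≅ 0
Ȟ^2 = (14 − 5) − 9 = 0, so Ȟ^2 ≅ 0


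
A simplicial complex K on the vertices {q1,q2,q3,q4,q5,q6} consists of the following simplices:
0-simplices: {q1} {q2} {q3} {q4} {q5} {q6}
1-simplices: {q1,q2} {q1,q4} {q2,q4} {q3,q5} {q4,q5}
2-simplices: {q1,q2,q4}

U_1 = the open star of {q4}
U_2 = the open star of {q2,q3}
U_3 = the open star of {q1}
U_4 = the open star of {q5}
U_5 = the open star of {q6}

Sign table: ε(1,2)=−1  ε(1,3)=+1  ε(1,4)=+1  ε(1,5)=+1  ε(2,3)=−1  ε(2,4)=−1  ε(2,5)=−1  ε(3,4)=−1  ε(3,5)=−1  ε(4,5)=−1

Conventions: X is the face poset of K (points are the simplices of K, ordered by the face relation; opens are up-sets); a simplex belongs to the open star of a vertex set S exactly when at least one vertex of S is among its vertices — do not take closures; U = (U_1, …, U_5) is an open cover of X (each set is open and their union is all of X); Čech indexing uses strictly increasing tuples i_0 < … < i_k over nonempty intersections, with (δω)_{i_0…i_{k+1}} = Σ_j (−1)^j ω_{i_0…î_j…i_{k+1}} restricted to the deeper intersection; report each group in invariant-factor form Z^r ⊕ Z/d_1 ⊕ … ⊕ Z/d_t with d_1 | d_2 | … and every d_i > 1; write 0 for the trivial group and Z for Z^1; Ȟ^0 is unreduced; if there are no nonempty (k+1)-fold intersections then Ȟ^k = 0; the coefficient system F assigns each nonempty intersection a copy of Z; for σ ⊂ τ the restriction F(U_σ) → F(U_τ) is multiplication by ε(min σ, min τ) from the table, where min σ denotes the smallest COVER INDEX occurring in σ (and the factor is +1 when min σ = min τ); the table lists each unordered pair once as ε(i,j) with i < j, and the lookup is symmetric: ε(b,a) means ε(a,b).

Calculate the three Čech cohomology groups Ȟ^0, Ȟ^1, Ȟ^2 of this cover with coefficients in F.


intersection data:
  U1={{q4},{q1,q4},{q2,q4},{q4,q5},{q1,q2,q4}} U2={{q2},{q3},{q1,q2},{q2,q4},{q3,q5},{q1,q2,q4}} U3={{q1},{q1,q2},{q1,q4},{q1,q2,q4}} U4={{q5},{q3,q5},{q4,q5}} U5={{q6}}
  U12={{q2,q4},{q1,q2,q4}} U13={{q1,q4},{q1,q2,q4}} U14={{q4,q5}} U23={{q1,q2},{q1,q2,q4}} U24={{q3,q5}}
  U123={{q1,q2,q4}}
C dims 5,5,1; δ0: rk 3, SNF 1^3; δ1: rk 1, SNF 1^1
Ȟ^0 = (5 − 3) − 0 = 2, so Ȟ^0 ≅ Z^2
Ȟ^1 = (5 − 1) − 3 = 1, so Ȟ^1 ≅ Z
Ȟ^2 = (1 − 0) − 1 = 0, so Ȟ^2 ≅ 0

Ȟ^0 = Z^2, Ȟ^1 = Z and Ȟ^2 = 0


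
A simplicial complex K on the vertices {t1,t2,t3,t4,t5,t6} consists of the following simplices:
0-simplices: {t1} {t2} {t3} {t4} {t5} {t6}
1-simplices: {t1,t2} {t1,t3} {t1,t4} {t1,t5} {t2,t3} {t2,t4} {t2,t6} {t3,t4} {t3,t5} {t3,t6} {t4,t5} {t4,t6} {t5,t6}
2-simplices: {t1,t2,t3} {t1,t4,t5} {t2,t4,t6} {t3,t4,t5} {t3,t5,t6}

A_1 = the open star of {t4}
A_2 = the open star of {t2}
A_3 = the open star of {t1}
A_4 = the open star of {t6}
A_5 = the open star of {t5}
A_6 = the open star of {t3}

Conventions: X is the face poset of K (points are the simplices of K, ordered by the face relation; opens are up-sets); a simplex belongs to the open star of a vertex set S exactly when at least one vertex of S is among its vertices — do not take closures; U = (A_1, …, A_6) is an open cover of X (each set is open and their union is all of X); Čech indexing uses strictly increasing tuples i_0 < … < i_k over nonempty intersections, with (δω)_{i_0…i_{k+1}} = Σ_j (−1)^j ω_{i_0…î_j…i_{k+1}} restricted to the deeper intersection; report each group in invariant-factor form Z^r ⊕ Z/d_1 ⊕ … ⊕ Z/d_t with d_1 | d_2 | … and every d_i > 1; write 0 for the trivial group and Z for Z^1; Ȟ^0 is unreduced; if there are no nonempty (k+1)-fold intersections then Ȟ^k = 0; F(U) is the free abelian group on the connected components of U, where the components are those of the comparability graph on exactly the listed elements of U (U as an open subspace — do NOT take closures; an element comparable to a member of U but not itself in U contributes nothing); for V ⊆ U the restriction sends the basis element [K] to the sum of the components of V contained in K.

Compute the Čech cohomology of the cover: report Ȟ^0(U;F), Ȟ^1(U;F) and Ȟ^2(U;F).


nonempty overlaps:
  A1={{t4},{t1,t4},{t2,t4},{t3,t4},{t4,t5},{t4,t6},{t1,t4,t5},{t2,t4,t6},{t3,t4,t5}} A2={{t2},{t1,t2},{t2,t3},{t2,t4},{t2,t6},{t1,t2,t3},{t2,t4,t6}} A3={{t1},{t1,t2},{t1,t3},{t1,t4},{t1,t5},{t1,t2,t3},{t1,t4,t5}} A4={{t6},{t2,t6},{t3,t6},{t4,t6},{t5,t6},{t2,t4,t6},{t3,t5,t6}} A5={{t5},{t1,t5},{t3,t5},{t4,t5},{t5,t6},{t1,t4,t5},{t3,t4,t5},{t3,t5,t6}} A6={{t3},{t1,t3},{t2,t3},{t3,t4},{t3,t5},{t3,t6},{t1,t2,t3},{t3,t4,t5},{t3,t5,t6}}
  A12={{t2,t4},{t2,t4,t6}} A13={{t1,t4},{t1,t4,t5}} A14={{t4,t6},{t2,t4,t6}} A15={{t4,t5},{t1,t4,t5},{t3,t4,t5}} A16={{t3,t4},{t3,t4,t5}} A23={{t1,t2},{t1,t2,t3}} A24={{t2,t6},{t2,t4,t6}} A26={{t2,t3},{t1,t2,t3}} A35={{t1,t5},{t1,t4,t5}} A36={{t1,t3},{t1,t2,t3}} A45={{t5,t6},{t3,t5,t6}} A46={{t3,t6},{t3,t5,t6}} A56={{t3,t5},{t3,t4,t5},{t3,t5,t6}}
  A124={{t2,t4,t6}} A135={{t1,t4,t5}} A156={{t3,t4,t5}} A236={{t1,t2,t3}} A456={{t3,t5,t6}}
components per intersection:
  A1: {{t4},{t1,t4},{t2,t4},{t3,t4},{t4,t5},{t4,t6},{t1,t4,t5},{t2,t4,t6},{t3,t4,t5}}
  A2: {{t2},{t1,t2},{t2,t3},{t2,t4},{t2,t6},{t1,t2,t3},{t2,t4,t6}}
  A3: {{t1},{t1,t2},{t1,t3},{t1,t4},{t1,t5},{t1,t2,t3},{t1,t4,t5}}
  A4: {{t6},{t2,t6},{t3,t6},{t4,t6},{t5,t6},{t2,t4,t6},{t3,t5,t6}}
  A5: {{t5},{t1,t5},{t3,t5},{t4,t5},{t5,t6},{t1,t4,t5},{t3,t4,t5},{t3,t5,t6}}
  A6: {{t3},{t1,t3},{t2,t3},{t3,t4},{t3,t5},{t3,t6},{t1,t2,t3},{t3,t4,t5},{t3,t5,t6}}
  A12: {{t2,t4},{t2,t4,t6}}
  A13: {{t1,t4},{t1,t4,t5}}
  A14: {{t4,t6},{t2,t4,t6}}
  A15: {{t4,t5},{t1,t4,t5},{t3,t4,t5}}
  A16: {{t3,t4},{t3,t4,t5}}
  A23: {{t1,t2},{t1,t2,t3}}
  A24: {{t2,t6},{t2,t4,t6}}
  A26: {{t2,t3},{t1,t2,t3}}
  A35: {{t1,t5},{t1,t4,t5}}
  A36: {{t1,t3},{t1,t2,t3}}
  A45: {{t5,t6},{t3,t5,t6}}
  A46: {{t3,t6},{t3,t5,t6}}
  A56: {{t3,t5},{t3,t4,t5},{t3,t5,t6}}
  A124: {{t2,t4,t6}}
  A135: {{t1,t4,t5}}
  A156: {{t3,t4,t5}}
  A236: {{t1,t2,t3}}
  A456: {{t3,t5,t6}}
C dims 6,13,5; δ0: rk 5, SNF 1^5; δ1: rk 5, SNF 1^5
degree 0: 6−5−0 = 1 → Ȟ^0 ≅ Z
degree 1: 13−5−5 = 3 → Ȟ^1 ≅ Z^3
degree 2: 5−0−5 = 0 → Ȟ^2 ≅ 0

Ȟ^0 ≅ Z; Ȟ^1 ≅ Z^3; Ȟ^2 ≅ 0


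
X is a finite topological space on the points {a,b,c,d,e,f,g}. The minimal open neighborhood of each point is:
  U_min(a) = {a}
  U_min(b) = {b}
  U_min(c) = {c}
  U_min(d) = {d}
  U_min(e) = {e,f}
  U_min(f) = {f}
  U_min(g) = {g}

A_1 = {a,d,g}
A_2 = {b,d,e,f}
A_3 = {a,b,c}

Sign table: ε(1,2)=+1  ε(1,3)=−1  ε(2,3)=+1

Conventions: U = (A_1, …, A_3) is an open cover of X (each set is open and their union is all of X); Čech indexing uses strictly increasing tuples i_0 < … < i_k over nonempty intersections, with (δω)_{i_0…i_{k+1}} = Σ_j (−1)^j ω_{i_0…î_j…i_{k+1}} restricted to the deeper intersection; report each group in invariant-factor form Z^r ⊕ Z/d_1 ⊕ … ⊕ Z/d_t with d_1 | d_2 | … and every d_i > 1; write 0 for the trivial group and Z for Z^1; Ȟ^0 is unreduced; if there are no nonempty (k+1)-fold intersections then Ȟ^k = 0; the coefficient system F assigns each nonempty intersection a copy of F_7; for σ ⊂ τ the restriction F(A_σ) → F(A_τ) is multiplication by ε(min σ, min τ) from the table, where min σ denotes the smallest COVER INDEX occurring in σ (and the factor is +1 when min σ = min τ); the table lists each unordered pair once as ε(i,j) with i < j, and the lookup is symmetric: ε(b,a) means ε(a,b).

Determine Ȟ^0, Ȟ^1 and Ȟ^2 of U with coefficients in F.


nonempty overlaps:
  A12={d} A13={a} A23={b}
C dims 3,3; δ0: rk_F7 3
degree 0: 3−3−0 = 0 → Ȟ^0 ≅ 0
degree 1: 3−0−3 = 0 → Ȟ^1 ≅ 0
degree 2: 0−0−0 = 0 → Ȟ^2 ≅ 0

Ȟ^0 ≅ 0; Ȟ^1 ≅ 0; Ȟ^2 ≅ 0


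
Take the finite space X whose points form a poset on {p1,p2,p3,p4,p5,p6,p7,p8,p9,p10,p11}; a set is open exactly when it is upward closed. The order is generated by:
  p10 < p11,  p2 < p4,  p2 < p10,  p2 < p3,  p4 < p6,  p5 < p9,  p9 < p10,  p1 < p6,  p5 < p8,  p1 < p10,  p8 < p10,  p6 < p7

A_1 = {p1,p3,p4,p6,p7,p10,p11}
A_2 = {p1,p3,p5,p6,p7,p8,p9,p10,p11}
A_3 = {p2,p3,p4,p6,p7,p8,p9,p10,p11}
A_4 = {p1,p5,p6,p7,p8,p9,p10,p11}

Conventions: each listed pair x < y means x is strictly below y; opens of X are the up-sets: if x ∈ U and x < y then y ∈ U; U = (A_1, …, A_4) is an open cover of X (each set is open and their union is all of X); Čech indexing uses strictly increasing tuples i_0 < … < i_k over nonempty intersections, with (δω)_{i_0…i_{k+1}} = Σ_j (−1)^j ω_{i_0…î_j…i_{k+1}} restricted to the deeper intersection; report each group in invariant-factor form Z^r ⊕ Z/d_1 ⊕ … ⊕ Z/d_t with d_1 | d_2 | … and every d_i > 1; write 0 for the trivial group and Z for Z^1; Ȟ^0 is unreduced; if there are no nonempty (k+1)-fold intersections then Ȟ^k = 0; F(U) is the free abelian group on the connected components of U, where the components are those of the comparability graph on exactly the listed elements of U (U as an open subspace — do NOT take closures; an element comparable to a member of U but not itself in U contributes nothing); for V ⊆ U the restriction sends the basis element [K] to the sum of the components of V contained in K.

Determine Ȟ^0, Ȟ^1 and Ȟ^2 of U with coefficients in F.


cover nerve:
  A12={p1,p3,p6,p7,p10,p11} A13={p3,p4,p6,p7,p10,p11} A14={p1,p6,p7,p10,p11} A23={p3,p6,p7,p8,p9,p10,p11} A24={p1,p5,p6,p7,p8,p9,p10,p11} A34={p6,p7,p8,p9,p10,p11}
  A123={p3,p6,p7,p10,p11} A124={p1,p6,p7,p10,p11} A134={p6,p7,p10,p11} A234={p6,p7,p8,p9,p10,p11}
  A1234={p6,p7,p10,p11}
components per intersection:
  A1: {p1,p4,p6,p7,p10,p11} {p3}
  A2: {p1,p5,p6,p7,p8,p9,p10,p11} {p3}
  A3: {p2,p3,p4,p6,p7,p8,p9,p10,p11}
  A4: {p1,p5,p6,p7,p8,p9,p10,p11}
  A12: {p1,p6,p7,p10,p11} {p3}
  A13: {p3} {p4,p6,p7} {p10,p11}
  A14: {p1,p6,p7,p10,p11}
  A23: {p3} {p6,p7} {p8,p9,p10,p11}
  A24: {p1,p5,p6,p7,p8,p9,p10,p11}
  A34: {p6,p7} {p8,p9,p10,p11}
  A123: {p3} {p6,p7} {p10,p11}
  A124: {p1,p6,p7,p10,p11}
  A134: {p6,p7} {p10,p11}
  A234: {p6,p7} {p8,p9,p10,p11}
  A1234: {p6,p7} {p10,p11}
C dims 6,12,8,2; δ0: rk 5, SNF 1^5; δ1: rk 6, SNF 1^6; δ2: rk 2, SNF 1^2
Ȟ^0: (6−5)−0=1 ⇒ Z
Ȟ^1: (12−6)−5=1 ⇒ Z
Ȟ^2: (8−2)−6=0 ⇒ 0

Ȟ^0(U;F) ≅ Z, Ȟ^1(U;F) ≅ Z and Ȟ^2(U;F) ≅ 0


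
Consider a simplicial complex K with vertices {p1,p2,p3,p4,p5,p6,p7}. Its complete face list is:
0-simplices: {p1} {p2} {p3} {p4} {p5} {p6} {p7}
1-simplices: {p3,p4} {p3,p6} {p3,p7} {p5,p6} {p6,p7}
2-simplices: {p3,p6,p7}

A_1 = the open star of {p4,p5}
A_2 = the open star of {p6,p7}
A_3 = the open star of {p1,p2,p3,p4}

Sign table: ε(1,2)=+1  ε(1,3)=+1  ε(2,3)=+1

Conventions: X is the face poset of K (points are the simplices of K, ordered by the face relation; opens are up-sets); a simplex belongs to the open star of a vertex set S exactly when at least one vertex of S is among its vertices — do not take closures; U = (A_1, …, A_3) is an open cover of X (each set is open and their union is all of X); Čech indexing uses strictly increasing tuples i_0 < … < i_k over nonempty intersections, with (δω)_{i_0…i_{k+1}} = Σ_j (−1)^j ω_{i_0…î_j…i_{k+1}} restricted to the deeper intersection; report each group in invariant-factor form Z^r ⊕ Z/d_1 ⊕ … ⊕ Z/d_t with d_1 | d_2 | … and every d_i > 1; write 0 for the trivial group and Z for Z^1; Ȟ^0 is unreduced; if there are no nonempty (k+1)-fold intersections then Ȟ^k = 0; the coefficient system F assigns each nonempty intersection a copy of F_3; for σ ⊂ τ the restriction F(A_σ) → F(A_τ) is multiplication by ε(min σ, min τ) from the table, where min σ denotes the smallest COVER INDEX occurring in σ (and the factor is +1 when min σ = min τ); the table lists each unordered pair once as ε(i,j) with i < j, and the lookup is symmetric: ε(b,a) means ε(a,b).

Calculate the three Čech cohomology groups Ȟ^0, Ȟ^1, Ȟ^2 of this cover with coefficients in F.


intersection data:
  A1={{p4},{p5},{p3,p4},{p5,p6}} A2={{p6},{p7},{p3,p6},{p3,p7},{p5,p6},{p6,p7},{p3,p6,p7}} A3={{p1},{p2},{p3},{p4},{p3,p4},{p3,p6},{p3,p7},{p3,p6,p7}}
  A12={{p5,p6}} A13={{p4},{p3,p4}} A23={{p3,p6},{p3,p7},{p3,p6,p7}}
C dims 3,3; δ0: rk_F3 2
Ȟ^0 = (3 − 2) − 0 = 1, so Ȟ^0 ≅ Z/3
Ȟ^1 = (3 − 0) − 2 = 1, so Ȟ^1 ≅ Z/3
Ȟ^2 = (0 − 0) − 0 = 0, so Ȟ^2 ≅ 0

Ȟ^0(U;F) ≅ Z/3; Ȟ^1(U;F) ≅ Z/3; Ȟ^2(U;F) ≅ 0


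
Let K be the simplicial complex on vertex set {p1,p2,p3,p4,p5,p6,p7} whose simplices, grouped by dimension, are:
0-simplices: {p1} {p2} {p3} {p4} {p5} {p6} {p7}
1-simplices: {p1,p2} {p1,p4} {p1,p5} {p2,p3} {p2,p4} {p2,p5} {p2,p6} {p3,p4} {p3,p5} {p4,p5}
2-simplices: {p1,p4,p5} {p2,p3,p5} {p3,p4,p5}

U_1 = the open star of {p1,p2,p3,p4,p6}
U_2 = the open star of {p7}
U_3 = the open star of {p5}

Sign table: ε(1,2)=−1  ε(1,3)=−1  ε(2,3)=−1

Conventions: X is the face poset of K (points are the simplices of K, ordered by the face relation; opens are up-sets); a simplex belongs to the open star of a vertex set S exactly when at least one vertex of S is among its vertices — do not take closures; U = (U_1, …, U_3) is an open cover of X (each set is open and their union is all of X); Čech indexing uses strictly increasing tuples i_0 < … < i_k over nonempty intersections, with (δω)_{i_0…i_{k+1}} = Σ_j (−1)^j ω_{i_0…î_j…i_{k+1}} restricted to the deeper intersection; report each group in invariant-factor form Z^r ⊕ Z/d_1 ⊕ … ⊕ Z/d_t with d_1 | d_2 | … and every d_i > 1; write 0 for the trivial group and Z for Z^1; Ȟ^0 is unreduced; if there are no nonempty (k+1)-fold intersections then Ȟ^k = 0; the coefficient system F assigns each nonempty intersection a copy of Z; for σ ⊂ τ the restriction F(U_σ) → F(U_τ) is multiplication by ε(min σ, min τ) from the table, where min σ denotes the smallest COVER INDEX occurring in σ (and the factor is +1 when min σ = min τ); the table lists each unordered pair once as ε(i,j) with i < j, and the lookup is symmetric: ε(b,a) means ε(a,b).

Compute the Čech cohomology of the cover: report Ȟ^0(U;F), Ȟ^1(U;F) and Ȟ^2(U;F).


cover nerve:
  U1={{p1},{p2},{p3},{p4},{p6},{p1,p2},{p1,p4},{p1,p5},{p2,p3},{p2,p4},{p2,p5},{p2,p6},{p3,p4},{p3,p5},{p4,p5},{p1,p4,p5},{p2,p3,p5},{p3,p4,p5}} U2={{p7}} U3={{p5},{p1,p5},{p2,p5},{p3,p5},{p4,p5},{p1,p4,p5},{p2,p3,p5},{p3,p4,p5}}
  U13={{p1,p5},{p2,p5},{p3,p5},{p4,p5},{p1,p4,p5},{p2,p3,p5},{p3,p4,p5}}
C dims 3,1; δ0: rk 1, SNF 1^1
Ȟ^0: (3−1)−0=2 ⇒ Z^2
Ȟ^1: (1−0)−1=0 ⇒ 0
Ȟ^2: (0−0)−0=0 ⇒ 0

Ȟ^0(U;F) ≅ Z^2, Ȟ^1(U;F) ≅ 0, Ȟ^2(U;F) ≅ 0


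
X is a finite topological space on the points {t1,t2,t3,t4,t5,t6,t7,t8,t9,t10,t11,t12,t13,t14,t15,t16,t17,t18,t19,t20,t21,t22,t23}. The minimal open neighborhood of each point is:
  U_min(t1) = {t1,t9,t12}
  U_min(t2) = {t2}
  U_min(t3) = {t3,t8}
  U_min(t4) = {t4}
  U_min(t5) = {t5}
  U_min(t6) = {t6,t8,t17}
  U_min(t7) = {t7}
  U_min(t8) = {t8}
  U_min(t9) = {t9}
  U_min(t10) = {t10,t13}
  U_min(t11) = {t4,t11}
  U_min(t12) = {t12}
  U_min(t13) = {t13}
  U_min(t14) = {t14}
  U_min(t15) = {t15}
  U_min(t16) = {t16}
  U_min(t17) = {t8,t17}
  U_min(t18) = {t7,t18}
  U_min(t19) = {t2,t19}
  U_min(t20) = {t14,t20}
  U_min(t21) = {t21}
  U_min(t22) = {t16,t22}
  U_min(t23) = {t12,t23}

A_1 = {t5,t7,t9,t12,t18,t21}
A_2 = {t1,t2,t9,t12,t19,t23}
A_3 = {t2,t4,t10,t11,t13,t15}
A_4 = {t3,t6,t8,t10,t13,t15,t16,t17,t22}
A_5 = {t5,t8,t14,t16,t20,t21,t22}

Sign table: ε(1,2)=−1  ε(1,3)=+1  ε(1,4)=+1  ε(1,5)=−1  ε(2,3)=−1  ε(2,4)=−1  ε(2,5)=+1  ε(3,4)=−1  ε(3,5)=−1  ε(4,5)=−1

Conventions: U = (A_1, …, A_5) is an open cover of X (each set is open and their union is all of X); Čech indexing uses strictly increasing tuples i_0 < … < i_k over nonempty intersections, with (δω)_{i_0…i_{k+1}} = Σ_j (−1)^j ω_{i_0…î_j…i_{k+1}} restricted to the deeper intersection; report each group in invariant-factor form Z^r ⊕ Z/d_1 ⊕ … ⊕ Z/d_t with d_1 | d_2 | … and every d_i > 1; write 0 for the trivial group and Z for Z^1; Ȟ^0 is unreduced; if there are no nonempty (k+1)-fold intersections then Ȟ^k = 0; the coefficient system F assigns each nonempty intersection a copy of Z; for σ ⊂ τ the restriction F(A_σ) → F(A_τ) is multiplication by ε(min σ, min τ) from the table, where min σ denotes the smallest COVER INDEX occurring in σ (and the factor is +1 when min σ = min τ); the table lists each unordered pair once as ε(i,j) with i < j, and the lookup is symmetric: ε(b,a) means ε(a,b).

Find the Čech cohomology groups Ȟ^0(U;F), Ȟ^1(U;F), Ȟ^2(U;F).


intersection data:
  A12={t9,t12} A15={t5,t21} A23={t2} A34={t10,t13,t15} A45={t8,t16,t22}
C dims 5,5; δ0: rk 5, SNF 1^4·2
Ȟ^0 = (5 − 5) − 0 = 0, so Ȟ^0 ≅ 0
Ȟ^1 = (5 − 0) − 5 = 0 plus torsion [2], so Ȟ^1 ≅ Z/2
Ȟ^2 = (0 − 0) − 0 = 0, so Ȟ^2 ≅ 0

Ȟ^0 ≅ 0,  Ȟ^1 ≅ Z/2,  Ȟ^2 ≅ 0


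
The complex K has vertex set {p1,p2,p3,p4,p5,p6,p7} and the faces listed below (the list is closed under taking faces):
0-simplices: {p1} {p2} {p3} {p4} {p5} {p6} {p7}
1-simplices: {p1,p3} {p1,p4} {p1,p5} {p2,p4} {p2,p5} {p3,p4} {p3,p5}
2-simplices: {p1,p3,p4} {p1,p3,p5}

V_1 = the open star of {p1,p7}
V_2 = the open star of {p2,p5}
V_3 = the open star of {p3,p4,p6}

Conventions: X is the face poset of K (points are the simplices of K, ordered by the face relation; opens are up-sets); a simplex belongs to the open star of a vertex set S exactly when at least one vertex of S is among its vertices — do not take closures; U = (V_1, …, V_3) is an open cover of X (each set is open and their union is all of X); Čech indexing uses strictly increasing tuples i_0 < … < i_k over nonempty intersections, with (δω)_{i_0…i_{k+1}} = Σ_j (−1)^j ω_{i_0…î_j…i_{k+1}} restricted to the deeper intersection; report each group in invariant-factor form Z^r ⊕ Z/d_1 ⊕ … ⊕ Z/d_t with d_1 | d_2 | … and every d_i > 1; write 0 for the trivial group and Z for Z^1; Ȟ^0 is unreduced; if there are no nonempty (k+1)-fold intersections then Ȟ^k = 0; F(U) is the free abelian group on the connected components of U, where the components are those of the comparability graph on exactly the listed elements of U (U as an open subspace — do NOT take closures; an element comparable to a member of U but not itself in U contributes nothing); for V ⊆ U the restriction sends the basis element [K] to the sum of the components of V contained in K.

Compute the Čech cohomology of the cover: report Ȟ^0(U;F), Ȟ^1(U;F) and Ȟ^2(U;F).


Ȟ^0 ≅ Z^3; Ȟ^1 ≅ Z; Ȟ^2 ≅ 0

intersection data:
  V1={{p1},{p7},{p1,p3},{p1,p4},{p1,p5},{p1,p3,p4},{p1,p3,p5}} V2={{p2},{p5},{p1,p5},{p2,p4},{p2,p5},{p3,p5},{p1,p3,p5}} V3={{p3},{p4},{p6},{p1,p3},{p1,p4},{p2,p4},{p3,p4},{p3,p5},{p1,p3,p4},{p1,p3,p5}}
  V12={{p1,p5},{p1,p3,p5}} V13={{p1,p3},{p1,p4},{p1,p3,p4},{p1,p3,p5}} V23={{p2,p4},{p3,p5},{p1,p3,p5}}
  V123={{p1,p3,p5}}
components per intersection:
  V1: {{p1},{p1,p3},{p1,p4},{p1,p5},{p1,p3,p4},{p1,p3,p5}} {{p7}}
  V2: {{p2},{p5},{p1,p5},{p2,p4},{p2,p5},{p3,p5},{p1,p3,p5}}
  V3: {{p3},{p4},{p1,p3},{p1,p4},{p2,p4},{p3,p4},{p3,p5},{p1,p3,p4},{p1,p3,p5}} {{p6}}
  V12: {{p1,p5},{p1,p3,p5}}
  V13: {{p1,p3},{p1,p4},{p1,p3,p4},{p1,p3,p5}}
  V23: {{p2,p4}} {{p3,p5},{p1,p3,p5}}
  V123: {{p1,p3,p5}}
C dims 5,4,1; δ0: rk 2, SNF 1^2; δ1: rk 1, SNF 1^1
Ȟ^0 = (5 − 2) − 0 = 3, so Ȟ^0 ≅ Z^3
Ȟ^1 = (4 − 1) − 2 = 1, so Ȟ^1 ≅ Z
Ȟ^2 = (1 − 0) − 1 = 0, so Ȟ^2 ≅ 0


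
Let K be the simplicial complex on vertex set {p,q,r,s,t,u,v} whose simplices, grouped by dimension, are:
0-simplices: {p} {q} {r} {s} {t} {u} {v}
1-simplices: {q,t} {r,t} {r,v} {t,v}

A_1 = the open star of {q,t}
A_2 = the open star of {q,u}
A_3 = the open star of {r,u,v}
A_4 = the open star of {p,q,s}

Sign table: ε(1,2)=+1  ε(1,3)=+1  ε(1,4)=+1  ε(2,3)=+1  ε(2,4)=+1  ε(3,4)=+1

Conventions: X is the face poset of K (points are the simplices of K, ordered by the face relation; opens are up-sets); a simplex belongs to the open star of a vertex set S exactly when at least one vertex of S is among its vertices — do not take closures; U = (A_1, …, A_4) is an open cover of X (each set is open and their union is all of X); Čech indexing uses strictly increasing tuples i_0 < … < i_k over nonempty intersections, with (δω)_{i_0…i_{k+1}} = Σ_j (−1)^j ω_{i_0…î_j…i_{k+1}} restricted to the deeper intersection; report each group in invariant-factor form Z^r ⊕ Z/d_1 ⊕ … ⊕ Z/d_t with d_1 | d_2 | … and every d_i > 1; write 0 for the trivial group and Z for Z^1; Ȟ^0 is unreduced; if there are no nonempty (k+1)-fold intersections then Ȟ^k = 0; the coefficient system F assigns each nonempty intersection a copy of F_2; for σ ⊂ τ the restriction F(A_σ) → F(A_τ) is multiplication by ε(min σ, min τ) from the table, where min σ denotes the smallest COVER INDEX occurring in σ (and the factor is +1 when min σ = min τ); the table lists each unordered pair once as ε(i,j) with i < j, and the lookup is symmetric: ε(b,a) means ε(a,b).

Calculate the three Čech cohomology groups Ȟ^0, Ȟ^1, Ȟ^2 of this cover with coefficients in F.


nerve of the cover:
  A1={{q},{t},{q,t},{r,t},{t,v}} A2={{q},{u},{q,t}} A3={{r},{u},{v},{r,t},{r,v},{t,v}} A4={{p},{q},{s},{q,t}}
  A12={{q},{q,t}} A13={{r,t},{t,v}} A14={{q},{q,t}} A23={{u}} A24={{q},{q,t}}
  A124={{q},{q,t}}
C dims 4,5,1; δ0: rk_F2 3; δ1: rk_F2 1
Ȟ^0 = (4 − 3) − 0 = 1, so Ȟ^0 ≅ Z/2
Ȟ^1 = (5 − 1) − 3 = 1, so Ȟ^1 ≅ Z/2
Ȟ^2 = (1 − 0) − 1 = 0, so Ȟ^2 ≅ 0

Ȟ^0 ≅ Z/2,  Ȟ^1 ≅ Z/2,  Ȟ^2 ≅ 0


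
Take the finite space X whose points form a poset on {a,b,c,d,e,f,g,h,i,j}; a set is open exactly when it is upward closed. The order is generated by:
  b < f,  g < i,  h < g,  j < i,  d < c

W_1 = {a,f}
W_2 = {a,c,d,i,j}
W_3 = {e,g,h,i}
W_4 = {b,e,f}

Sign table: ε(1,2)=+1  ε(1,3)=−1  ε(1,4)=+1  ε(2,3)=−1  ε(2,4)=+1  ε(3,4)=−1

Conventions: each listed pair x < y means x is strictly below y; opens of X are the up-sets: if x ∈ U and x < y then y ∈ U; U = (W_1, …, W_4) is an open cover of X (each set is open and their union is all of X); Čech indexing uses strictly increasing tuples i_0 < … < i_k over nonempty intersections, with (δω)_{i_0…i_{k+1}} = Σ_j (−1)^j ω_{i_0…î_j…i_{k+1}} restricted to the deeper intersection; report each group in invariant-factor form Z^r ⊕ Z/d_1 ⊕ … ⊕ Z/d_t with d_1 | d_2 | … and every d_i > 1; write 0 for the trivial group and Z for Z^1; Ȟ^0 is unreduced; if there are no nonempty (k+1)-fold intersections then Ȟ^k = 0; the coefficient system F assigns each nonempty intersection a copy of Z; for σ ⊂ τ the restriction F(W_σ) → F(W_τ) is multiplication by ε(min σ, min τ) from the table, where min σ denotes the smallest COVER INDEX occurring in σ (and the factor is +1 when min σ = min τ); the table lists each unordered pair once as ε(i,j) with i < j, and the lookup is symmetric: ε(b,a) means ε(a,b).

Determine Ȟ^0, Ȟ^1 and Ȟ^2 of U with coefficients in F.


nonempty intersections:
  W12={a} W14={f} W23={i} W34={e}
C dims 4,4; δ0: rk 3, SNF 1^3
Ȟ^0: (4−3)−0=1 ⇒ Z
Ȟ^1: (4−0)−3=1 ⇒ Z
Ȟ^2: (0−0)−0=0 ⇒ 0

Ȟ^0 ≅ Z,  Ȟ^1 ≅ Z,  Ȟ^2 ≅ 0


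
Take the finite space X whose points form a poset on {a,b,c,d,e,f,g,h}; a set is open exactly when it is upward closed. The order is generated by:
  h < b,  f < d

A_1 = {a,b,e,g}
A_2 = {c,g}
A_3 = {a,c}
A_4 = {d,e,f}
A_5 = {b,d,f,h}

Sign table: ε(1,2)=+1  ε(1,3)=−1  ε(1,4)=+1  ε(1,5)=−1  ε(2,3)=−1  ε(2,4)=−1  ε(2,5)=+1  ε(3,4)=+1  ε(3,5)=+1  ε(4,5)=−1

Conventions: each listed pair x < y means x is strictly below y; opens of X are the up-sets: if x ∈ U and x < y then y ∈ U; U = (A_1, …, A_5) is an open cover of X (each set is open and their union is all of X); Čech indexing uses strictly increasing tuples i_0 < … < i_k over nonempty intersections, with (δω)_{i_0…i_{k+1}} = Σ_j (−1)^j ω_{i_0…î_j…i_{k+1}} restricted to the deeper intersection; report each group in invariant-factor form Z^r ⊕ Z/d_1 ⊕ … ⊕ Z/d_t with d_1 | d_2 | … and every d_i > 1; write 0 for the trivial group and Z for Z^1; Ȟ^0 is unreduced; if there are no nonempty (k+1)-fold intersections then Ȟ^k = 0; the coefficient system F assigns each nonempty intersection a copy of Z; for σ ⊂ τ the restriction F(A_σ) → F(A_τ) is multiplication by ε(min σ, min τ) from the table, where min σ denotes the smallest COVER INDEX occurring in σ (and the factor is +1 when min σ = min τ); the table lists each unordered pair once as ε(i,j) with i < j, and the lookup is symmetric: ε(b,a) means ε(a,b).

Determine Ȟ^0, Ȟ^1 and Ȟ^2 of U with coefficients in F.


nonempty overlaps:
  A12={g} A13={a} A14={e} A15={b} A23={c} A45={d,f}
C dims 5,6; δ0: rk 4, SNF 1^4
degree 0: 5−4−0 = 1 → Ȟ^0 ≅ Z
degree 1: 6−0−4 = 2 → Ȟ^1 ≅ Z^2
degree 2: 0−0−0 = 0 → Ȟ^2 ≅ 0

Ȟ^0 = Z,  Ȟ^1 = Z^2,  Ȟ^2 = 0


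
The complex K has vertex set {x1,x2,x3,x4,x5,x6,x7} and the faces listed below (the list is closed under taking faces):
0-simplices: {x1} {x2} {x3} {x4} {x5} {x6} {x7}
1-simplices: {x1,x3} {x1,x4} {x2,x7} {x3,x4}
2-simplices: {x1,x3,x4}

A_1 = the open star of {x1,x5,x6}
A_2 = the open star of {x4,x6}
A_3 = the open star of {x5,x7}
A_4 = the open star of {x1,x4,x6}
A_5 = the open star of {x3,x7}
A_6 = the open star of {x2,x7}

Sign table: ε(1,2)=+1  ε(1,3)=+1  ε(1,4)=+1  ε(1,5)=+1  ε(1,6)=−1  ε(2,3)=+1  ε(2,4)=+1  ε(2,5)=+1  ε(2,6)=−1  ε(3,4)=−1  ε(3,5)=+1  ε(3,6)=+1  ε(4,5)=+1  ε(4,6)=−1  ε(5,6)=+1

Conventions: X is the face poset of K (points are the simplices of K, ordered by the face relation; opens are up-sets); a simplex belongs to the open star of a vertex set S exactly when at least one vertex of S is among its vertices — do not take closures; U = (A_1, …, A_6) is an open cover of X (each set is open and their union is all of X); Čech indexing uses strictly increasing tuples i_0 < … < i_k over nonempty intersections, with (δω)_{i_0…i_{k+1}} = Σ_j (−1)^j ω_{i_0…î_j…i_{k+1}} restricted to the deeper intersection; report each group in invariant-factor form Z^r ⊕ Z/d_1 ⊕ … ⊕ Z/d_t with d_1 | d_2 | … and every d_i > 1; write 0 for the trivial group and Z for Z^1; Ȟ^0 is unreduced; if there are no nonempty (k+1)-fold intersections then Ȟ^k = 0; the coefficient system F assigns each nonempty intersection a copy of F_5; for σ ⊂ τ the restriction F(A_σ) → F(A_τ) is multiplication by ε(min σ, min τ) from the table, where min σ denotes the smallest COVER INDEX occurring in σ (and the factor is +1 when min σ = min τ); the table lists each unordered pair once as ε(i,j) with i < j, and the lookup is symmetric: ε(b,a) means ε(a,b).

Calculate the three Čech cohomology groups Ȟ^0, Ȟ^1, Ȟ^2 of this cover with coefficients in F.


Ȟ^0 = Z/5, Ȟ^1 = Z/5 and Ȟ^2 = 0

nerve simplices:
  A1={{x1},{x5},{x6},{x1,x3},{x1,x4},{x1,x3,x4}} A2={{x4},{x6},{x1,x4},{x3,x4},{x1,x3,x4}} A3={{x5},{x7},{x2,x7}} A4={{x1},{x4},{x6},{x1,x3},{x1,x4},{x3,x4},{x1,x3,x4}} A5={{x3},{x7},{x1,x3},{x2,x7},{x3,x4},{x1,x3,x4}} A6={{x2},{x7},{x2,x7}}
  A12={{x6},{x1,x4},{x1,x3,x4}} A13={{x5}} A14={{x1},{x6},{x1,x3},{x1,x4},{x1,x3,x4}} A15={{x1,x3},{x1,x3,x4}} A24={{x4},{x6},{x1,x4},{x3,x4},{x1,x3,x4}} A25={{x3,x4},{x1,x3,x4}} A35={{x7},{x2,x7}} A36={{x7},{x2,x7}} A45={{x1,x3},{x3,x4},{x1,x3,x4}} A56={{x7},{x2,x7}}
  A124={{x6},{x1,x4},{x1,x3,x4}} A125={{x1,x3,x4}} A145={{x1,x3},{x1,x3,x4}} A245={{x3,x4},{x1,x3,x4}} A356={{x7},{x2,x7}}
  A1245={{x1,x3,x4}}
C dims 6,10,5,1; δ0: rk_F5 5; δ1: rk_F5 4; δ2: rk_F5 1
degree 0: 6−5−0 = 1 → Ȟ^0 ≅ Z/5
degree 1: 10−4−5 = 1 → Ȟ^1 ≅ Z/5
degree 2: 5−1−4 = 0 → Ȟ^2 ≅ 0
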